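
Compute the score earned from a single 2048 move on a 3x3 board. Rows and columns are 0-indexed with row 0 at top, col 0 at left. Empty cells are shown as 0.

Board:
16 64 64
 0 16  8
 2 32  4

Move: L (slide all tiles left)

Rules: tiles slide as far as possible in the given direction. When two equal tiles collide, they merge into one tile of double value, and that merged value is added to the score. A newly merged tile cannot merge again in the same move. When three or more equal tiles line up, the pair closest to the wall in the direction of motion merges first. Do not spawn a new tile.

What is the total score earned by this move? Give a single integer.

Slide left:
row 0: [16, 64, 64] -> [16, 128, 0]  score +128 (running 128)
row 1: [0, 16, 8] -> [16, 8, 0]  score +0 (running 128)
row 2: [2, 32, 4] -> [2, 32, 4]  score +0 (running 128)
Board after move:
 16 128   0
 16   8   0
  2  32   4

Answer: 128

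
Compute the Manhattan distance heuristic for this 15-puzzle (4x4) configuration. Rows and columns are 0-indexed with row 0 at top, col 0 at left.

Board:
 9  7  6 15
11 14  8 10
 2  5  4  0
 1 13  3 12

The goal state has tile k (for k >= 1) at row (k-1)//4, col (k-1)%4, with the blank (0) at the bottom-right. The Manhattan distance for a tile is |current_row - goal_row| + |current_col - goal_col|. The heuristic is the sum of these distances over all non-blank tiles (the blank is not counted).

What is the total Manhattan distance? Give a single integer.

Tile 9: (0,0)->(2,0) = 2
Tile 7: (0,1)->(1,2) = 2
Tile 6: (0,2)->(1,1) = 2
Tile 15: (0,3)->(3,2) = 4
Tile 11: (1,0)->(2,2) = 3
Tile 14: (1,1)->(3,1) = 2
Tile 8: (1,2)->(1,3) = 1
Tile 10: (1,3)->(2,1) = 3
Tile 2: (2,0)->(0,1) = 3
Tile 5: (2,1)->(1,0) = 2
Tile 4: (2,2)->(0,3) = 3
Tile 1: (3,0)->(0,0) = 3
Tile 13: (3,1)->(3,0) = 1
Tile 3: (3,2)->(0,2) = 3
Tile 12: (3,3)->(2,3) = 1
Sum: 2 + 2 + 2 + 4 + 3 + 2 + 1 + 3 + 3 + 2 + 3 + 3 + 1 + 3 + 1 = 35

Answer: 35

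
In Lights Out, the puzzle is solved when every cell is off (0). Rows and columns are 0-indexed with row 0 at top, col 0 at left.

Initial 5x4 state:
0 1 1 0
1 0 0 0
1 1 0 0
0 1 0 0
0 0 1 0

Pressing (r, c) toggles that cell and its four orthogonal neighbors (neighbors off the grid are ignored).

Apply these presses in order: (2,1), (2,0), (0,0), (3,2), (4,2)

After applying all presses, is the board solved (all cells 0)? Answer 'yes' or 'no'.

After press 1 at (2,1):
0 1 1 0
1 1 0 0
0 0 1 0
0 0 0 0
0 0 1 0

After press 2 at (2,0):
0 1 1 0
0 1 0 0
1 1 1 0
1 0 0 0
0 0 1 0

After press 3 at (0,0):
1 0 1 0
1 1 0 0
1 1 1 0
1 0 0 0
0 0 1 0

After press 4 at (3,2):
1 0 1 0
1 1 0 0
1 1 0 0
1 1 1 1
0 0 0 0

After press 5 at (4,2):
1 0 1 0
1 1 0 0
1 1 0 0
1 1 0 1
0 1 1 1

Lights still on: 12

Answer: no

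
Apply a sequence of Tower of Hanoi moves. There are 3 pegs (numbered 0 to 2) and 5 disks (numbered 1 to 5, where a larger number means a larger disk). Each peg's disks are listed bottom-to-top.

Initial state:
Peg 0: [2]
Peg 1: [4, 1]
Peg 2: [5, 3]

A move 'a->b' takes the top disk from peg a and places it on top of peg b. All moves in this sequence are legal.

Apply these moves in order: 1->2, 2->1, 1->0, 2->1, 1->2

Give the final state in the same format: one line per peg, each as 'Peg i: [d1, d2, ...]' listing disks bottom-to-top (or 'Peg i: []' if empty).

After move 1 (1->2):
Peg 0: [2]
Peg 1: [4]
Peg 2: [5, 3, 1]

After move 2 (2->1):
Peg 0: [2]
Peg 1: [4, 1]
Peg 2: [5, 3]

After move 3 (1->0):
Peg 0: [2, 1]
Peg 1: [4]
Peg 2: [5, 3]

After move 4 (2->1):
Peg 0: [2, 1]
Peg 1: [4, 3]
Peg 2: [5]

After move 5 (1->2):
Peg 0: [2, 1]
Peg 1: [4]
Peg 2: [5, 3]

Answer: Peg 0: [2, 1]
Peg 1: [4]
Peg 2: [5, 3]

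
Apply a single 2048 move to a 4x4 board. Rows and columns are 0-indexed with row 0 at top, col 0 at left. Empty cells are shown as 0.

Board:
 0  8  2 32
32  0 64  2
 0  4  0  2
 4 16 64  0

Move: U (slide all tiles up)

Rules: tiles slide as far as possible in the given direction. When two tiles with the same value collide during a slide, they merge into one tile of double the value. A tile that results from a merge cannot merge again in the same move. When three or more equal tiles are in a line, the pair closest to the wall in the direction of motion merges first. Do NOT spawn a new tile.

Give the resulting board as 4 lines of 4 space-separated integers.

Slide up:
col 0: [0, 32, 0, 4] -> [32, 4, 0, 0]
col 1: [8, 0, 4, 16] -> [8, 4, 16, 0]
col 2: [2, 64, 0, 64] -> [2, 128, 0, 0]
col 3: [32, 2, 2, 0] -> [32, 4, 0, 0]

Answer:  32   8   2  32
  4   4 128   4
  0  16   0   0
  0   0   0   0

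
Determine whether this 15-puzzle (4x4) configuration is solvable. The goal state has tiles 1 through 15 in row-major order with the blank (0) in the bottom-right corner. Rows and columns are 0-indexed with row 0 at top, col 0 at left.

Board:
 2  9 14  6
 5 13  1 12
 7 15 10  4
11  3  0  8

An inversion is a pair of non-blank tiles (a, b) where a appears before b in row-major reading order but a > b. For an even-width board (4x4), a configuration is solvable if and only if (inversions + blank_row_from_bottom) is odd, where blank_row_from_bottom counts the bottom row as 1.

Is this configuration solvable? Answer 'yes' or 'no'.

Answer: no

Derivation:
Inversions: 53
Blank is in row 3 (0-indexed from top), which is row 1 counting from the bottom (bottom = 1).
53 + 1 = 54, which is even, so the puzzle is not solvable.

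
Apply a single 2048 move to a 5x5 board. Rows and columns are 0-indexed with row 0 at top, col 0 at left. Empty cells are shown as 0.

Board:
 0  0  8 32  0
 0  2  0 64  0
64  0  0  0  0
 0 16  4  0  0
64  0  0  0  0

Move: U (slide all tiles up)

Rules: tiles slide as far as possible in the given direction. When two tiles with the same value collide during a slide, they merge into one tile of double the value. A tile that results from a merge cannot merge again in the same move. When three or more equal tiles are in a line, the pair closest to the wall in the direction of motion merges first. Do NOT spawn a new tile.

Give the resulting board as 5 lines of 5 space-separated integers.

Slide up:
col 0: [0, 0, 64, 0, 64] -> [128, 0, 0, 0, 0]
col 1: [0, 2, 0, 16, 0] -> [2, 16, 0, 0, 0]
col 2: [8, 0, 0, 4, 0] -> [8, 4, 0, 0, 0]
col 3: [32, 64, 0, 0, 0] -> [32, 64, 0, 0, 0]
col 4: [0, 0, 0, 0, 0] -> [0, 0, 0, 0, 0]

Answer: 128   2   8  32   0
  0  16   4  64   0
  0   0   0   0   0
  0   0   0   0   0
  0   0   0   0   0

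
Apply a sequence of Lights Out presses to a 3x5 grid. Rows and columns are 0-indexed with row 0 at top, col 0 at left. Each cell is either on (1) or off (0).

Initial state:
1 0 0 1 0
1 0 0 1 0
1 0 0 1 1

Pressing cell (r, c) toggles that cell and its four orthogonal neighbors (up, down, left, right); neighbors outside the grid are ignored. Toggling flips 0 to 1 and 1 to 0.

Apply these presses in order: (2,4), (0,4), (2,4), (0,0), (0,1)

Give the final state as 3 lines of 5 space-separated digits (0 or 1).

Answer: 1 0 1 0 1
0 1 0 1 1
1 0 0 1 1

Derivation:
After press 1 at (2,4):
1 0 0 1 0
1 0 0 1 1
1 0 0 0 0

After press 2 at (0,4):
1 0 0 0 1
1 0 0 1 0
1 0 0 0 0

After press 3 at (2,4):
1 0 0 0 1
1 0 0 1 1
1 0 0 1 1

After press 4 at (0,0):
0 1 0 0 1
0 0 0 1 1
1 0 0 1 1

After press 5 at (0,1):
1 0 1 0 1
0 1 0 1 1
1 0 0 1 1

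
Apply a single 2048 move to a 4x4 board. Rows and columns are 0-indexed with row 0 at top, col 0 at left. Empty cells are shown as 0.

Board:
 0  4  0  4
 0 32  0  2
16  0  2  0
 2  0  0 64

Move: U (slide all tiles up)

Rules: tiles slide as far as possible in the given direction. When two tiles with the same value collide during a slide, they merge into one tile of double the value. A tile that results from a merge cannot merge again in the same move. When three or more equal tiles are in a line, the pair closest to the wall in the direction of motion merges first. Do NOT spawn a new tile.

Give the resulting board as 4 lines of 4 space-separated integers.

Slide up:
col 0: [0, 0, 16, 2] -> [16, 2, 0, 0]
col 1: [4, 32, 0, 0] -> [4, 32, 0, 0]
col 2: [0, 0, 2, 0] -> [2, 0, 0, 0]
col 3: [4, 2, 0, 64] -> [4, 2, 64, 0]

Answer: 16  4  2  4
 2 32  0  2
 0  0  0 64
 0  0  0  0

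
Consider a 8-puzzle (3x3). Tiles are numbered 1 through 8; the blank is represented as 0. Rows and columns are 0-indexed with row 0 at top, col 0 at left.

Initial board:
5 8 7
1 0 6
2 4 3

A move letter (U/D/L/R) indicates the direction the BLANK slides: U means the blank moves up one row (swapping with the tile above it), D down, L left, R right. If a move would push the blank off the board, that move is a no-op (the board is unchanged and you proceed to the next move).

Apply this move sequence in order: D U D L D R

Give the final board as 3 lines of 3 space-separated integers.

Answer: 5 8 7
1 4 6
2 0 3

Derivation:
After move 1 (D):
5 8 7
1 4 6
2 0 3

After move 2 (U):
5 8 7
1 0 6
2 4 3

After move 3 (D):
5 8 7
1 4 6
2 0 3

After move 4 (L):
5 8 7
1 4 6
0 2 3

After move 5 (D):
5 8 7
1 4 6
0 2 3

After move 6 (R):
5 8 7
1 4 6
2 0 3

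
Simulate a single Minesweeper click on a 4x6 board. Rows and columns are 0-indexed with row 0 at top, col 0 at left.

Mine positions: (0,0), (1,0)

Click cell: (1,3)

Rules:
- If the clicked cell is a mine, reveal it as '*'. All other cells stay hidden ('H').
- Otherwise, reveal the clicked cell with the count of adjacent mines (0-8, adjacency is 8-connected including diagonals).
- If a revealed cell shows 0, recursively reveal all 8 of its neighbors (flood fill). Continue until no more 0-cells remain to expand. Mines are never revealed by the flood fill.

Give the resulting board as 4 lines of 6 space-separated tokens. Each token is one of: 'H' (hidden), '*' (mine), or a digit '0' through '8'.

H 2 0 0 0 0
H 2 0 0 0 0
1 1 0 0 0 0
0 0 0 0 0 0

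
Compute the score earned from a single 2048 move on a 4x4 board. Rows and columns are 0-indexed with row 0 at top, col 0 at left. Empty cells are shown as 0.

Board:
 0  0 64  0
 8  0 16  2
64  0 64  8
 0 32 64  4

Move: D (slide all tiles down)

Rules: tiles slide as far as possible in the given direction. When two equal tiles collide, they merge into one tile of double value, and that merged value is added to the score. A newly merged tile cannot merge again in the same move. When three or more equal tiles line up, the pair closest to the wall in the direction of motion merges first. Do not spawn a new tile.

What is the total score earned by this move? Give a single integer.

Slide down:
col 0: [0, 8, 64, 0] -> [0, 0, 8, 64]  score +0 (running 0)
col 1: [0, 0, 0, 32] -> [0, 0, 0, 32]  score +0 (running 0)
col 2: [64, 16, 64, 64] -> [0, 64, 16, 128]  score +128 (running 128)
col 3: [0, 2, 8, 4] -> [0, 2, 8, 4]  score +0 (running 128)
Board after move:
  0   0   0   0
  0   0  64   2
  8   0  16   8
 64  32 128   4

Answer: 128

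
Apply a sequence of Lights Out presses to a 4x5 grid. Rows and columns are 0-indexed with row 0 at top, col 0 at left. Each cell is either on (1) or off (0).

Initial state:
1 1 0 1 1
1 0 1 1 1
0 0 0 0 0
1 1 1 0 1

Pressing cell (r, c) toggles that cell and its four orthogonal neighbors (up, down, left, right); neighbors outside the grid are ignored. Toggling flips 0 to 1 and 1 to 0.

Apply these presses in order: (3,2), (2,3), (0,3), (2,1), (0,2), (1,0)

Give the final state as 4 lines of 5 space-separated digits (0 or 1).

After press 1 at (3,2):
1 1 0 1 1
1 0 1 1 1
0 0 1 0 0
1 0 0 1 1

After press 2 at (2,3):
1 1 0 1 1
1 0 1 0 1
0 0 0 1 1
1 0 0 0 1

After press 3 at (0,3):
1 1 1 0 0
1 0 1 1 1
0 0 0 1 1
1 0 0 0 1

After press 4 at (2,1):
1 1 1 0 0
1 1 1 1 1
1 1 1 1 1
1 1 0 0 1

After press 5 at (0,2):
1 0 0 1 0
1 1 0 1 1
1 1 1 1 1
1 1 0 0 1

After press 6 at (1,0):
0 0 0 1 0
0 0 0 1 1
0 1 1 1 1
1 1 0 0 1

Answer: 0 0 0 1 0
0 0 0 1 1
0 1 1 1 1
1 1 0 0 1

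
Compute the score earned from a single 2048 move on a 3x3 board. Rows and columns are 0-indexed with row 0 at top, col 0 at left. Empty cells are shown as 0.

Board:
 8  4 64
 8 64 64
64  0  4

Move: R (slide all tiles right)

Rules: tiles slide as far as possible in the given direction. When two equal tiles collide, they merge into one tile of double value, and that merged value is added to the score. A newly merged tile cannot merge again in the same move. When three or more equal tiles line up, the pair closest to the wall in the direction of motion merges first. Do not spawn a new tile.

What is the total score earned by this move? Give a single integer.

Slide right:
row 0: [8, 4, 64] -> [8, 4, 64]  score +0 (running 0)
row 1: [8, 64, 64] -> [0, 8, 128]  score +128 (running 128)
row 2: [64, 0, 4] -> [0, 64, 4]  score +0 (running 128)
Board after move:
  8   4  64
  0   8 128
  0  64   4

Answer: 128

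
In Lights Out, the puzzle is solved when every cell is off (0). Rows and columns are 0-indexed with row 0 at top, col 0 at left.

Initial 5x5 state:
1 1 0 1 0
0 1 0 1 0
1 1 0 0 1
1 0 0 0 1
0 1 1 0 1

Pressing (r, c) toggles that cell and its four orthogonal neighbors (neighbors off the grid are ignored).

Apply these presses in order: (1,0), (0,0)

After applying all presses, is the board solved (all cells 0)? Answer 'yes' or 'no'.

After press 1 at (1,0):
0 1 0 1 0
1 0 0 1 0
0 1 0 0 1
1 0 0 0 1
0 1 1 0 1

After press 2 at (0,0):
1 0 0 1 0
0 0 0 1 0
0 1 0 0 1
1 0 0 0 1
0 1 1 0 1

Lights still on: 10

Answer: no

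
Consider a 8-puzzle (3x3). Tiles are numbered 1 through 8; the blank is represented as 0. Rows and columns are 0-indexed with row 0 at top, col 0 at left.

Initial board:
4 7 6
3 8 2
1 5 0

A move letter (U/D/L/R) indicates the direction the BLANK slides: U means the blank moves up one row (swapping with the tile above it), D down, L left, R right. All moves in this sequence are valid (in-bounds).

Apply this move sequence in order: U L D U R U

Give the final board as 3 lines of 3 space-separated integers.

Answer: 4 7 0
3 8 6
1 5 2

Derivation:
After move 1 (U):
4 7 6
3 8 0
1 5 2

After move 2 (L):
4 7 6
3 0 8
1 5 2

After move 3 (D):
4 7 6
3 5 8
1 0 2

After move 4 (U):
4 7 6
3 0 8
1 5 2

After move 5 (R):
4 7 6
3 8 0
1 5 2

After move 6 (U):
4 7 0
3 8 6
1 5 2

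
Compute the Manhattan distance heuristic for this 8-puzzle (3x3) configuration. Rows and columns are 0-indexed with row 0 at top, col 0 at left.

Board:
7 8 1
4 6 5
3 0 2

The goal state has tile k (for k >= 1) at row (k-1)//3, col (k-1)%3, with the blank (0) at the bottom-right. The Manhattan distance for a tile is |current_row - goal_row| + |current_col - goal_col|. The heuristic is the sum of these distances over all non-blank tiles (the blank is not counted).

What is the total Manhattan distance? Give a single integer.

Answer: 15

Derivation:
Tile 7: (0,0)->(2,0) = 2
Tile 8: (0,1)->(2,1) = 2
Tile 1: (0,2)->(0,0) = 2
Tile 4: (1,0)->(1,0) = 0
Tile 6: (1,1)->(1,2) = 1
Tile 5: (1,2)->(1,1) = 1
Tile 3: (2,0)->(0,2) = 4
Tile 2: (2,2)->(0,1) = 3
Sum: 2 + 2 + 2 + 0 + 1 + 1 + 4 + 3 = 15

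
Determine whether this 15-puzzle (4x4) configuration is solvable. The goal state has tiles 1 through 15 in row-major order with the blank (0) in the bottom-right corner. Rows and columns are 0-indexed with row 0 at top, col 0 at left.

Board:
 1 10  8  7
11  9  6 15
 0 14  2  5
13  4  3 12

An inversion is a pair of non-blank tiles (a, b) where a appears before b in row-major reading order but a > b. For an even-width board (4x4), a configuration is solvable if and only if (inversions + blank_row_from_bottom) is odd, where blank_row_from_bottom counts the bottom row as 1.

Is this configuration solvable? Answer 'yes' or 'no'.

Inversions: 53
Blank is in row 2 (0-indexed from top), which is row 2 counting from the bottom (bottom = 1).
53 + 2 = 55, which is odd, so the puzzle is solvable.

Answer: yes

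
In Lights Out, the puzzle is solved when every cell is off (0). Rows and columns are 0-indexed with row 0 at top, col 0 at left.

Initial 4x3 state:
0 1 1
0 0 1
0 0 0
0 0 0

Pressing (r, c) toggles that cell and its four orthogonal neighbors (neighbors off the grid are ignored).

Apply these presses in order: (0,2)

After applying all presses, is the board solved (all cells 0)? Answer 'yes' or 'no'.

After press 1 at (0,2):
0 0 0
0 0 0
0 0 0
0 0 0

Lights still on: 0

Answer: yes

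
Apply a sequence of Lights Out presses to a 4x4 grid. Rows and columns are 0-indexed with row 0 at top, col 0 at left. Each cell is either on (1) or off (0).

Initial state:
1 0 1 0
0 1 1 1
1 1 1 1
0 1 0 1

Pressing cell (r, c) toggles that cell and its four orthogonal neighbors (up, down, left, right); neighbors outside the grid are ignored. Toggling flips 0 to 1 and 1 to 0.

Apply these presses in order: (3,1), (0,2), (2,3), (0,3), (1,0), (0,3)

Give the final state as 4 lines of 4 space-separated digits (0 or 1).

Answer: 0 1 0 1
1 0 0 0
0 0 0 0
1 0 1 0

Derivation:
After press 1 at (3,1):
1 0 1 0
0 1 1 1
1 0 1 1
1 0 1 1

After press 2 at (0,2):
1 1 0 1
0 1 0 1
1 0 1 1
1 0 1 1

After press 3 at (2,3):
1 1 0 1
0 1 0 0
1 0 0 0
1 0 1 0

After press 4 at (0,3):
1 1 1 0
0 1 0 1
1 0 0 0
1 0 1 0

After press 5 at (1,0):
0 1 1 0
1 0 0 1
0 0 0 0
1 0 1 0

After press 6 at (0,3):
0 1 0 1
1 0 0 0
0 0 0 0
1 0 1 0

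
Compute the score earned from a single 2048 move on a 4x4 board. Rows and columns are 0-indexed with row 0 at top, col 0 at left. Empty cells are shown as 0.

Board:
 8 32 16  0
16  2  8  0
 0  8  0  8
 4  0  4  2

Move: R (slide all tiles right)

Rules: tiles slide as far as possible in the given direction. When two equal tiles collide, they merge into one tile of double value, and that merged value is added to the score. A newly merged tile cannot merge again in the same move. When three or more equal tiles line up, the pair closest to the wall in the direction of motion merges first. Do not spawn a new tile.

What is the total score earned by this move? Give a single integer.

Answer: 24

Derivation:
Slide right:
row 0: [8, 32, 16, 0] -> [0, 8, 32, 16]  score +0 (running 0)
row 1: [16, 2, 8, 0] -> [0, 16, 2, 8]  score +0 (running 0)
row 2: [0, 8, 0, 8] -> [0, 0, 0, 16]  score +16 (running 16)
row 3: [4, 0, 4, 2] -> [0, 0, 8, 2]  score +8 (running 24)
Board after move:
 0  8 32 16
 0 16  2  8
 0  0  0 16
 0  0  8  2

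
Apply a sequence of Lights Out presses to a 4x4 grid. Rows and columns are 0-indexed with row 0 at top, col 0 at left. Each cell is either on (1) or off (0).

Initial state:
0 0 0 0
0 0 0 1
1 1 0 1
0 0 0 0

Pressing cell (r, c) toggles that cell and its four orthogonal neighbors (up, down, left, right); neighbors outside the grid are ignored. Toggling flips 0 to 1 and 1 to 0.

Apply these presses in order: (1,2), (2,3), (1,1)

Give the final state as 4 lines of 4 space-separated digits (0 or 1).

After press 1 at (1,2):
0 0 1 0
0 1 1 0
1 1 1 1
0 0 0 0

After press 2 at (2,3):
0 0 1 0
0 1 1 1
1 1 0 0
0 0 0 1

After press 3 at (1,1):
0 1 1 0
1 0 0 1
1 0 0 0
0 0 0 1

Answer: 0 1 1 0
1 0 0 1
1 0 0 0
0 0 0 1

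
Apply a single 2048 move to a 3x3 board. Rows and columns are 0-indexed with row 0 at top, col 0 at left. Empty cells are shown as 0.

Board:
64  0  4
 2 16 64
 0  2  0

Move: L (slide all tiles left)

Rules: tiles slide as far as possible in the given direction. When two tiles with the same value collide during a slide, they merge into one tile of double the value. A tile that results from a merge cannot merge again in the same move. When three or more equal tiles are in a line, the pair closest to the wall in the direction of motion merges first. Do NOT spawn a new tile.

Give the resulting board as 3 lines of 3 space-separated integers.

Slide left:
row 0: [64, 0, 4] -> [64, 4, 0]
row 1: [2, 16, 64] -> [2, 16, 64]
row 2: [0, 2, 0] -> [2, 0, 0]

Answer: 64  4  0
 2 16 64
 2  0  0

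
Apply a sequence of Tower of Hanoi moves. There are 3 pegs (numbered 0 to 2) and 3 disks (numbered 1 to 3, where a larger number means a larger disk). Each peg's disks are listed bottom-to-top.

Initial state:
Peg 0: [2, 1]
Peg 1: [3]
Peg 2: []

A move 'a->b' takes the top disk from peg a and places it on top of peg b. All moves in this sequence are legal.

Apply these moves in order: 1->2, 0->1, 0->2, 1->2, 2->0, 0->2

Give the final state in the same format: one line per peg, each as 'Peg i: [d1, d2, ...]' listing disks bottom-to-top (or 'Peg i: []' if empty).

After move 1 (1->2):
Peg 0: [2, 1]
Peg 1: []
Peg 2: [3]

After move 2 (0->1):
Peg 0: [2]
Peg 1: [1]
Peg 2: [3]

After move 3 (0->2):
Peg 0: []
Peg 1: [1]
Peg 2: [3, 2]

After move 4 (1->2):
Peg 0: []
Peg 1: []
Peg 2: [3, 2, 1]

After move 5 (2->0):
Peg 0: [1]
Peg 1: []
Peg 2: [3, 2]

After move 6 (0->2):
Peg 0: []
Peg 1: []
Peg 2: [3, 2, 1]

Answer: Peg 0: []
Peg 1: []
Peg 2: [3, 2, 1]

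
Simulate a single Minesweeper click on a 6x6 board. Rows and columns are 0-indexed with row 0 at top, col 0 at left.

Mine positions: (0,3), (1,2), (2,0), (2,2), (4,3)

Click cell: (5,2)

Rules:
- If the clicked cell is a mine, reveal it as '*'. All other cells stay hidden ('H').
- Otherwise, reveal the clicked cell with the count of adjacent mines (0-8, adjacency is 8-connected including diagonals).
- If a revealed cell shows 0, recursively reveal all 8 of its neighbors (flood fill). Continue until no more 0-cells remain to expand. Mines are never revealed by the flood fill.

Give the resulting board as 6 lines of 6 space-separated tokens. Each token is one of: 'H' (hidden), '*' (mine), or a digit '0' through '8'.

H H H H H H
H H H H H H
H H H H H H
H H H H H H
H H H H H H
H H 1 H H H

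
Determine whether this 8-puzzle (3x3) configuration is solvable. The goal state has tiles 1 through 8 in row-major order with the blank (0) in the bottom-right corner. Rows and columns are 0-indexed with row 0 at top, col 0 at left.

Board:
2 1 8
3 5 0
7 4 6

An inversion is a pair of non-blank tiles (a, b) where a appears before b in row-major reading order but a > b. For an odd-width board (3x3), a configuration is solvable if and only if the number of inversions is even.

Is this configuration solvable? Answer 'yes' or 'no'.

Inversions (pairs i<j in row-major order where tile[i] > tile[j] > 0): 9
9 is odd, so the puzzle is not solvable.

Answer: no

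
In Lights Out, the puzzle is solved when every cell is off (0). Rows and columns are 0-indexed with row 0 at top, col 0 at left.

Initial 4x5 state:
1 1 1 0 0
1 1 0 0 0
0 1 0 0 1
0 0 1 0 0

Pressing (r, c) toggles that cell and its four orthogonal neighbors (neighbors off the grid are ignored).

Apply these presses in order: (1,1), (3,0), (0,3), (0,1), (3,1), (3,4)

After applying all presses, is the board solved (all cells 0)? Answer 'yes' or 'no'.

Answer: no

Derivation:
After press 1 at (1,1):
1 0 1 0 0
0 0 1 0 0
0 0 0 0 1
0 0 1 0 0

After press 2 at (3,0):
1 0 1 0 0
0 0 1 0 0
1 0 0 0 1
1 1 1 0 0

After press 3 at (0,3):
1 0 0 1 1
0 0 1 1 0
1 0 0 0 1
1 1 1 0 0

After press 4 at (0,1):
0 1 1 1 1
0 1 1 1 0
1 0 0 0 1
1 1 1 0 0

After press 5 at (3,1):
0 1 1 1 1
0 1 1 1 0
1 1 0 0 1
0 0 0 0 0

After press 6 at (3,4):
0 1 1 1 1
0 1 1 1 0
1 1 0 0 0
0 0 0 1 1

Lights still on: 11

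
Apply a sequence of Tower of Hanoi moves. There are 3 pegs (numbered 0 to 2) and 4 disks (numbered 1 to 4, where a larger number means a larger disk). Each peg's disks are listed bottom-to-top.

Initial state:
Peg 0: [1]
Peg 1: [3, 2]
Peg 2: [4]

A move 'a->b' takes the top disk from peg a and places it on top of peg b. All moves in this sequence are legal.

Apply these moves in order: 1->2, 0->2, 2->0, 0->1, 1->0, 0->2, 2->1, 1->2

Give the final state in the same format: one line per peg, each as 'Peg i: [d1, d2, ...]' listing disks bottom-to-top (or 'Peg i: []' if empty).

After move 1 (1->2):
Peg 0: [1]
Peg 1: [3]
Peg 2: [4, 2]

After move 2 (0->2):
Peg 0: []
Peg 1: [3]
Peg 2: [4, 2, 1]

After move 3 (2->0):
Peg 0: [1]
Peg 1: [3]
Peg 2: [4, 2]

After move 4 (0->1):
Peg 0: []
Peg 1: [3, 1]
Peg 2: [4, 2]

After move 5 (1->0):
Peg 0: [1]
Peg 1: [3]
Peg 2: [4, 2]

After move 6 (0->2):
Peg 0: []
Peg 1: [3]
Peg 2: [4, 2, 1]

After move 7 (2->1):
Peg 0: []
Peg 1: [3, 1]
Peg 2: [4, 2]

After move 8 (1->2):
Peg 0: []
Peg 1: [3]
Peg 2: [4, 2, 1]

Answer: Peg 0: []
Peg 1: [3]
Peg 2: [4, 2, 1]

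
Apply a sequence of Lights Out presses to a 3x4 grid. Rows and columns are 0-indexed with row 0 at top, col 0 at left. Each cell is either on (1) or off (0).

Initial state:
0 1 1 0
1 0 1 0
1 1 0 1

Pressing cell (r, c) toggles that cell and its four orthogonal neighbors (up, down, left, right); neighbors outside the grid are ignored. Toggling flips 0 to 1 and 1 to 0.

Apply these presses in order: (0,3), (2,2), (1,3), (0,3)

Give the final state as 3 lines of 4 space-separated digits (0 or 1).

After press 1 at (0,3):
0 1 0 1
1 0 1 1
1 1 0 1

After press 2 at (2,2):
0 1 0 1
1 0 0 1
1 0 1 0

After press 3 at (1,3):
0 1 0 0
1 0 1 0
1 0 1 1

After press 4 at (0,3):
0 1 1 1
1 0 1 1
1 0 1 1

Answer: 0 1 1 1
1 0 1 1
1 0 1 1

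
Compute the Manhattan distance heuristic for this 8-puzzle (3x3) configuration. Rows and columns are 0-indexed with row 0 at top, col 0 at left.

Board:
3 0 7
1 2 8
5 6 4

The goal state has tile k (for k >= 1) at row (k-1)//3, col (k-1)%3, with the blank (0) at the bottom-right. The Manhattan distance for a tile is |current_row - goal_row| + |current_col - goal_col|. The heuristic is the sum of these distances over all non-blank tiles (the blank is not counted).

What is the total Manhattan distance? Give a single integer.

Answer: 17

Derivation:
Tile 3: (0,0)->(0,2) = 2
Tile 7: (0,2)->(2,0) = 4
Tile 1: (1,0)->(0,0) = 1
Tile 2: (1,1)->(0,1) = 1
Tile 8: (1,2)->(2,1) = 2
Tile 5: (2,0)->(1,1) = 2
Tile 6: (2,1)->(1,2) = 2
Tile 4: (2,2)->(1,0) = 3
Sum: 2 + 4 + 1 + 1 + 2 + 2 + 2 + 3 = 17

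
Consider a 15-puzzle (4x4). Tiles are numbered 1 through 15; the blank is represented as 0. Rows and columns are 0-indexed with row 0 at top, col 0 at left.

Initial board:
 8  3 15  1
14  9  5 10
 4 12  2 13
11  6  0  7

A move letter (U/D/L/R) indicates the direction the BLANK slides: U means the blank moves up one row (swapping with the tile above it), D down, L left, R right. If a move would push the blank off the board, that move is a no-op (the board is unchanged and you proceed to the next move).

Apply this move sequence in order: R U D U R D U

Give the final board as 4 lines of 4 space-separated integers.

After move 1 (R):
 8  3 15  1
14  9  5 10
 4 12  2 13
11  6  7  0

After move 2 (U):
 8  3 15  1
14  9  5 10
 4 12  2  0
11  6  7 13

After move 3 (D):
 8  3 15  1
14  9  5 10
 4 12  2 13
11  6  7  0

After move 4 (U):
 8  3 15  1
14  9  5 10
 4 12  2  0
11  6  7 13

After move 5 (R):
 8  3 15  1
14  9  5 10
 4 12  2  0
11  6  7 13

After move 6 (D):
 8  3 15  1
14  9  5 10
 4 12  2 13
11  6  7  0

After move 7 (U):
 8  3 15  1
14  9  5 10
 4 12  2  0
11  6  7 13

Answer:  8  3 15  1
14  9  5 10
 4 12  2  0
11  6  7 13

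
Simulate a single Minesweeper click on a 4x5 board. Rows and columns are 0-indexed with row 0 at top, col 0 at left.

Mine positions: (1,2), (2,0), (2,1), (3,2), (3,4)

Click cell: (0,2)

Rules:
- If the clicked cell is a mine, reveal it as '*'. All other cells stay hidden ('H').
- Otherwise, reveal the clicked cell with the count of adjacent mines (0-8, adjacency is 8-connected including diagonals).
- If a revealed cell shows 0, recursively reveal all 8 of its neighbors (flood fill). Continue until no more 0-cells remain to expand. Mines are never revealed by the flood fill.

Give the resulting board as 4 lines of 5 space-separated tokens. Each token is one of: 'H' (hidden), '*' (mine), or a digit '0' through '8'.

H H 1 H H
H H H H H
H H H H H
H H H H H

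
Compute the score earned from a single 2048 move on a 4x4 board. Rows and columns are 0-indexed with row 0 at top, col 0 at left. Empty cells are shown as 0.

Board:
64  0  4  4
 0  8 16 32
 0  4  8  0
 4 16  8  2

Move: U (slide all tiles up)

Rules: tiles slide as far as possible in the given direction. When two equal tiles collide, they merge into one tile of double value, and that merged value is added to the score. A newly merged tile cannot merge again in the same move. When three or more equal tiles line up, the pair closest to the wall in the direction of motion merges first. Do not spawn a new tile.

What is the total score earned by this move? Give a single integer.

Answer: 16

Derivation:
Slide up:
col 0: [64, 0, 0, 4] -> [64, 4, 0, 0]  score +0 (running 0)
col 1: [0, 8, 4, 16] -> [8, 4, 16, 0]  score +0 (running 0)
col 2: [4, 16, 8, 8] -> [4, 16, 16, 0]  score +16 (running 16)
col 3: [4, 32, 0, 2] -> [4, 32, 2, 0]  score +0 (running 16)
Board after move:
64  8  4  4
 4  4 16 32
 0 16 16  2
 0  0  0  0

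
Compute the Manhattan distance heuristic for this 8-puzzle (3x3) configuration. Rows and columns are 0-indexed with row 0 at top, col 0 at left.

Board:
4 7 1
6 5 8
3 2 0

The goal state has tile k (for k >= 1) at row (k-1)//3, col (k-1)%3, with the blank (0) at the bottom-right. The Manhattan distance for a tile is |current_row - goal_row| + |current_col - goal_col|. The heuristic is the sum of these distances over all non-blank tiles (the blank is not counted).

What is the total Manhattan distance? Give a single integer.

Answer: 16

Derivation:
Tile 4: at (0,0), goal (1,0), distance |0-1|+|0-0| = 1
Tile 7: at (0,1), goal (2,0), distance |0-2|+|1-0| = 3
Tile 1: at (0,2), goal (0,0), distance |0-0|+|2-0| = 2
Tile 6: at (1,0), goal (1,2), distance |1-1|+|0-2| = 2
Tile 5: at (1,1), goal (1,1), distance |1-1|+|1-1| = 0
Tile 8: at (1,2), goal (2,1), distance |1-2|+|2-1| = 2
Tile 3: at (2,0), goal (0,2), distance |2-0|+|0-2| = 4
Tile 2: at (2,1), goal (0,1), distance |2-0|+|1-1| = 2
Sum: 1 + 3 + 2 + 2 + 0 + 2 + 4 + 2 = 16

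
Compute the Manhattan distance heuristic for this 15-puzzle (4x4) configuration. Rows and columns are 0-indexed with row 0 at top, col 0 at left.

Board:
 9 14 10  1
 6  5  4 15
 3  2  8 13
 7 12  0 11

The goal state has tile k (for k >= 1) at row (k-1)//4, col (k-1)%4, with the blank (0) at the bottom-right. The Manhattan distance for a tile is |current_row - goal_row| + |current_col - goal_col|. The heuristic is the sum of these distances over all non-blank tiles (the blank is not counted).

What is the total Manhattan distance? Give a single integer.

Answer: 39

Derivation:
Tile 9: at (0,0), goal (2,0), distance |0-2|+|0-0| = 2
Tile 14: at (0,1), goal (3,1), distance |0-3|+|1-1| = 3
Tile 10: at (0,2), goal (2,1), distance |0-2|+|2-1| = 3
Tile 1: at (0,3), goal (0,0), distance |0-0|+|3-0| = 3
Tile 6: at (1,0), goal (1,1), distance |1-1|+|0-1| = 1
Tile 5: at (1,1), goal (1,0), distance |1-1|+|1-0| = 1
Tile 4: at (1,2), goal (0,3), distance |1-0|+|2-3| = 2
Tile 15: at (1,3), goal (3,2), distance |1-3|+|3-2| = 3
Tile 3: at (2,0), goal (0,2), distance |2-0|+|0-2| = 4
Tile 2: at (2,1), goal (0,1), distance |2-0|+|1-1| = 2
Tile 8: at (2,2), goal (1,3), distance |2-1|+|2-3| = 2
Tile 13: at (2,3), goal (3,0), distance |2-3|+|3-0| = 4
Tile 7: at (3,0), goal (1,2), distance |3-1|+|0-2| = 4
Tile 12: at (3,1), goal (2,3), distance |3-2|+|1-3| = 3
Tile 11: at (3,3), goal (2,2), distance |3-2|+|3-2| = 2
Sum: 2 + 3 + 3 + 3 + 1 + 1 + 2 + 3 + 4 + 2 + 2 + 4 + 4 + 3 + 2 = 39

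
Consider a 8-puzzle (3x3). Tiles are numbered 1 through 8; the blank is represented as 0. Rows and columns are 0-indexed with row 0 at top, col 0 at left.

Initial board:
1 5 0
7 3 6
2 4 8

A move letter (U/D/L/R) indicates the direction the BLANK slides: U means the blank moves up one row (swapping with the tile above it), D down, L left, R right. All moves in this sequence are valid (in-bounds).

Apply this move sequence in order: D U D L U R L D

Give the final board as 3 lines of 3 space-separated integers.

Answer: 1 5 6
7 0 3
2 4 8

Derivation:
After move 1 (D):
1 5 6
7 3 0
2 4 8

After move 2 (U):
1 5 0
7 3 6
2 4 8

After move 3 (D):
1 5 6
7 3 0
2 4 8

After move 4 (L):
1 5 6
7 0 3
2 4 8

After move 5 (U):
1 0 6
7 5 3
2 4 8

After move 6 (R):
1 6 0
7 5 3
2 4 8

After move 7 (L):
1 0 6
7 5 3
2 4 8

After move 8 (D):
1 5 6
7 0 3
2 4 8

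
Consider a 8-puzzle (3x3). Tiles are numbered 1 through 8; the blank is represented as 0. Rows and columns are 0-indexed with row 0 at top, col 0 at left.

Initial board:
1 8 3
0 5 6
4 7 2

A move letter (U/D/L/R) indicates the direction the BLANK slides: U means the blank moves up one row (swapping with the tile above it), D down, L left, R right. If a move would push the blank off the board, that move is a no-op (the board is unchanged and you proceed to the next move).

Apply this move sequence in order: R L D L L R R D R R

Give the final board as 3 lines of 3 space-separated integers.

Answer: 1 8 3
4 5 6
7 2 0

Derivation:
After move 1 (R):
1 8 3
5 0 6
4 7 2

After move 2 (L):
1 8 3
0 5 6
4 7 2

After move 3 (D):
1 8 3
4 5 6
0 7 2

After move 4 (L):
1 8 3
4 5 6
0 7 2

After move 5 (L):
1 8 3
4 5 6
0 7 2

After move 6 (R):
1 8 3
4 5 6
7 0 2

After move 7 (R):
1 8 3
4 5 6
7 2 0

After move 8 (D):
1 8 3
4 5 6
7 2 0

After move 9 (R):
1 8 3
4 5 6
7 2 0

After move 10 (R):
1 8 3
4 5 6
7 2 0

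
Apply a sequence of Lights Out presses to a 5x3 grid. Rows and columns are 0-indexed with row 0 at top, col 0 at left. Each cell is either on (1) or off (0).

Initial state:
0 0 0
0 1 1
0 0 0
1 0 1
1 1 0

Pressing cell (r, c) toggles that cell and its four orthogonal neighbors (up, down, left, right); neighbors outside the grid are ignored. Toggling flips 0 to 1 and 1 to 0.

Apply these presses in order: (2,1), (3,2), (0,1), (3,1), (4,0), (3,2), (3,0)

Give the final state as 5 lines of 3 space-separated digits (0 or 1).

After press 1 at (2,1):
0 0 0
0 0 1
1 1 1
1 1 1
1 1 0

After press 2 at (3,2):
0 0 0
0 0 1
1 1 0
1 0 0
1 1 1

After press 3 at (0,1):
1 1 1
0 1 1
1 1 0
1 0 0
1 1 1

After press 4 at (3,1):
1 1 1
0 1 1
1 0 0
0 1 1
1 0 1

After press 5 at (4,0):
1 1 1
0 1 1
1 0 0
1 1 1
0 1 1

After press 6 at (3,2):
1 1 1
0 1 1
1 0 1
1 0 0
0 1 0

After press 7 at (3,0):
1 1 1
0 1 1
0 0 1
0 1 0
1 1 0

Answer: 1 1 1
0 1 1
0 0 1
0 1 0
1 1 0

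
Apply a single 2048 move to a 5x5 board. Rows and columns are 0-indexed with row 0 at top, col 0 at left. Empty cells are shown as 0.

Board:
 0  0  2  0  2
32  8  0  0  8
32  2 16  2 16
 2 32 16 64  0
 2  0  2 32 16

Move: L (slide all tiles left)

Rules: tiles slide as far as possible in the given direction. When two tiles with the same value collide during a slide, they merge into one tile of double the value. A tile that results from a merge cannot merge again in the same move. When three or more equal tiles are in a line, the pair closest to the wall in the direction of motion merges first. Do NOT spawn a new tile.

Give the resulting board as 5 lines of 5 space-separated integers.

Answer:  4  0  0  0  0
32 16  0  0  0
32  2 16  2 16
 2 32 16 64  0
 4 32 16  0  0

Derivation:
Slide left:
row 0: [0, 0, 2, 0, 2] -> [4, 0, 0, 0, 0]
row 1: [32, 8, 0, 0, 8] -> [32, 16, 0, 0, 0]
row 2: [32, 2, 16, 2, 16] -> [32, 2, 16, 2, 16]
row 3: [2, 32, 16, 64, 0] -> [2, 32, 16, 64, 0]
row 4: [2, 0, 2, 32, 16] -> [4, 32, 16, 0, 0]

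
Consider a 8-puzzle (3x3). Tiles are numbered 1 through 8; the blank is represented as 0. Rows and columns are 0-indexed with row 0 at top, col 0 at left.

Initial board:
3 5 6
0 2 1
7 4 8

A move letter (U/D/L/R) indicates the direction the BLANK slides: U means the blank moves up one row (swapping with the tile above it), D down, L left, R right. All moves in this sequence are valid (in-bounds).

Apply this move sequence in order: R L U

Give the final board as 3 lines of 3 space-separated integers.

Answer: 0 5 6
3 2 1
7 4 8

Derivation:
After move 1 (R):
3 5 6
2 0 1
7 4 8

After move 2 (L):
3 5 6
0 2 1
7 4 8

After move 3 (U):
0 5 6
3 2 1
7 4 8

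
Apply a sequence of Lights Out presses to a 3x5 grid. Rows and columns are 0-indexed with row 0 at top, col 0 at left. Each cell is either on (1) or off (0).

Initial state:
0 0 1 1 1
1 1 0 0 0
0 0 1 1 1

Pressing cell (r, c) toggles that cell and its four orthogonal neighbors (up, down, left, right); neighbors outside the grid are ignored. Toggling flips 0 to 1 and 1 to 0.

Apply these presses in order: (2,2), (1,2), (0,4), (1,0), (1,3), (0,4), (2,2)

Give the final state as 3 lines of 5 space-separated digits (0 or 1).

After press 1 at (2,2):
0 0 1 1 1
1 1 1 0 0
0 1 0 0 1

After press 2 at (1,2):
0 0 0 1 1
1 0 0 1 0
0 1 1 0 1

After press 3 at (0,4):
0 0 0 0 0
1 0 0 1 1
0 1 1 0 1

After press 4 at (1,0):
1 0 0 0 0
0 1 0 1 1
1 1 1 0 1

After press 5 at (1,3):
1 0 0 1 0
0 1 1 0 0
1 1 1 1 1

After press 6 at (0,4):
1 0 0 0 1
0 1 1 0 1
1 1 1 1 1

After press 7 at (2,2):
1 0 0 0 1
0 1 0 0 1
1 0 0 0 1

Answer: 1 0 0 0 1
0 1 0 0 1
1 0 0 0 1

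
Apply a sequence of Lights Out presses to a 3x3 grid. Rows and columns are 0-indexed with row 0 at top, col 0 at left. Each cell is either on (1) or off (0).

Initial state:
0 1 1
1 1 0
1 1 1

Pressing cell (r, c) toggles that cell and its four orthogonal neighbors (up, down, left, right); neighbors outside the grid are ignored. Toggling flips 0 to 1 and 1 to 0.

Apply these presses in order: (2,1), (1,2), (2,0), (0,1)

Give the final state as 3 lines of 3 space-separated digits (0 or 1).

Answer: 1 0 1
0 0 1
1 1 1

Derivation:
After press 1 at (2,1):
0 1 1
1 0 0
0 0 0

After press 2 at (1,2):
0 1 0
1 1 1
0 0 1

After press 3 at (2,0):
0 1 0
0 1 1
1 1 1

After press 4 at (0,1):
1 0 1
0 0 1
1 1 1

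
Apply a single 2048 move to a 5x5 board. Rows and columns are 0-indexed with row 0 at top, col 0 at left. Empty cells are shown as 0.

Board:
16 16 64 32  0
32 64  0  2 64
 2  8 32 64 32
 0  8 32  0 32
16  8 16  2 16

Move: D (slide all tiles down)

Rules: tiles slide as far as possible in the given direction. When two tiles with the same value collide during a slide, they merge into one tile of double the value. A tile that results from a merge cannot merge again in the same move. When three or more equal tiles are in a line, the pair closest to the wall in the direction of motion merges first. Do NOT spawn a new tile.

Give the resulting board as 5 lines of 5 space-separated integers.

Slide down:
col 0: [16, 32, 2, 0, 16] -> [0, 16, 32, 2, 16]
col 1: [16, 64, 8, 8, 8] -> [0, 16, 64, 8, 16]
col 2: [64, 0, 32, 32, 16] -> [0, 0, 64, 64, 16]
col 3: [32, 2, 64, 0, 2] -> [0, 32, 2, 64, 2]
col 4: [0, 64, 32, 32, 16] -> [0, 0, 64, 64, 16]

Answer:  0  0  0  0  0
16 16  0 32  0
32 64 64  2 64
 2  8 64 64 64
16 16 16  2 16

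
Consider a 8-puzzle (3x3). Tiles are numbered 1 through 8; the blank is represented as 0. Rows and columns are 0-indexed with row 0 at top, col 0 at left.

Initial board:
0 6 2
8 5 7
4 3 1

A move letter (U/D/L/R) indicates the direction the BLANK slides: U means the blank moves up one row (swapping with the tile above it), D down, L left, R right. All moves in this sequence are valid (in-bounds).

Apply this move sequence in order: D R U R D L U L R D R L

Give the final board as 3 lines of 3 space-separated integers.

After move 1 (D):
8 6 2
0 5 7
4 3 1

After move 2 (R):
8 6 2
5 0 7
4 3 1

After move 3 (U):
8 0 2
5 6 7
4 3 1

After move 4 (R):
8 2 0
5 6 7
4 3 1

After move 5 (D):
8 2 7
5 6 0
4 3 1

After move 6 (L):
8 2 7
5 0 6
4 3 1

After move 7 (U):
8 0 7
5 2 6
4 3 1

After move 8 (L):
0 8 7
5 2 6
4 3 1

After move 9 (R):
8 0 7
5 2 6
4 3 1

After move 10 (D):
8 2 7
5 0 6
4 3 1

After move 11 (R):
8 2 7
5 6 0
4 3 1

After move 12 (L):
8 2 7
5 0 6
4 3 1

Answer: 8 2 7
5 0 6
4 3 1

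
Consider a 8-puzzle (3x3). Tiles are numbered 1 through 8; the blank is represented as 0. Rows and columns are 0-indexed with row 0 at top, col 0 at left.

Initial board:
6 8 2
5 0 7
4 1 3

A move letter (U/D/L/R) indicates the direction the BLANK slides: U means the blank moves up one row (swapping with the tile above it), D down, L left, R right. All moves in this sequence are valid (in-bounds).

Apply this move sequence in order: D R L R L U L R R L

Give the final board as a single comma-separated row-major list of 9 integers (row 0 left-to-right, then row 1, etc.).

After move 1 (D):
6 8 2
5 1 7
4 0 3

After move 2 (R):
6 8 2
5 1 7
4 3 0

After move 3 (L):
6 8 2
5 1 7
4 0 3

After move 4 (R):
6 8 2
5 1 7
4 3 0

After move 5 (L):
6 8 2
5 1 7
4 0 3

After move 6 (U):
6 8 2
5 0 7
4 1 3

After move 7 (L):
6 8 2
0 5 7
4 1 3

After move 8 (R):
6 8 2
5 0 7
4 1 3

After move 9 (R):
6 8 2
5 7 0
4 1 3

After move 10 (L):
6 8 2
5 0 7
4 1 3

Answer: 6, 8, 2, 5, 0, 7, 4, 1, 3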